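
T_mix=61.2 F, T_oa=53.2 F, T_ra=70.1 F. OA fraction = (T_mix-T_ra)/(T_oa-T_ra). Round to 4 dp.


frac = (61.2 - 70.1) / (53.2 - 70.1) = 0.5266

0.5266


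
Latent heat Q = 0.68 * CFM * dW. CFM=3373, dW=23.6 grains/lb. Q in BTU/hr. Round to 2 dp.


Q = 0.68 * 3373 * 23.6 = 54129.90 BTU/hr

54129.90 BTU/hr


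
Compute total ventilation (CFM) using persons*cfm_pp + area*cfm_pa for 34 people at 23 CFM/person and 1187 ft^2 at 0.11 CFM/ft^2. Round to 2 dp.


Total = 34*23 + 1187*0.11 = 912.57 CFM

912.57 CFM


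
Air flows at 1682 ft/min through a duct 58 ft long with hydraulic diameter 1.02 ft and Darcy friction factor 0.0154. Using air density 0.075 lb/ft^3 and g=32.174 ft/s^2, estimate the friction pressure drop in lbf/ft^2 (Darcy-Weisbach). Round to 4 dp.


v_fps = 1682/60 = 28.0333 ft/s
dp = 0.0154*(58/1.02)*0.075*28.0333^2/(2*32.174) = 0.8021 lbf/ft^2

0.8021 lbf/ft^2


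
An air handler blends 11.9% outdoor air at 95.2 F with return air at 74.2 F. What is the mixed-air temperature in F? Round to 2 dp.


T_mix = 74.2 + (11.9/100)*(95.2-74.2) = 76.70 F

76.70 F


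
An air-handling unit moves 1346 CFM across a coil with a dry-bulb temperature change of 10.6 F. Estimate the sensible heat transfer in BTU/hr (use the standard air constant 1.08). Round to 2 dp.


Q = 1.08 * 1346 * 10.6 = 15409.01 BTU/hr

15409.01 BTU/hr


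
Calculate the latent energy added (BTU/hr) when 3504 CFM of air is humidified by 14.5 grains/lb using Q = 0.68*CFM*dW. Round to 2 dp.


Q = 0.68 * 3504 * 14.5 = 34549.44 BTU/hr

34549.44 BTU/hr


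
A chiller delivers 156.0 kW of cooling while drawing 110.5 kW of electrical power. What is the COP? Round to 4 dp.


COP = 156.0 / 110.5 = 1.4118

1.4118


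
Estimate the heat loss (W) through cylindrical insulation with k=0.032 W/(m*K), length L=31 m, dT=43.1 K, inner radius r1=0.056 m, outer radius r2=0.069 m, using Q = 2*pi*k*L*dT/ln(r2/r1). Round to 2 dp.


Q = 2*pi*0.032*31*43.1/ln(0.069/0.056) = 1286.86 W

1286.86 W


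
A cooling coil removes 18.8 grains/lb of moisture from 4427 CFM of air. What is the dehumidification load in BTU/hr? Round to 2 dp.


Q = 0.68 * 4427 * 18.8 = 56594.77 BTU/hr

56594.77 BTU/hr


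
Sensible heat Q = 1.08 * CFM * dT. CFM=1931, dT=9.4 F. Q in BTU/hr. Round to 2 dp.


Q = 1.08 * 1931 * 9.4 = 19603.51 BTU/hr

19603.51 BTU/hr


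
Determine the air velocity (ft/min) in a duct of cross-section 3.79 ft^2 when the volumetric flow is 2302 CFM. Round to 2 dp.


V = 2302 / 3.79 = 607.39 ft/min

607.39 ft/min


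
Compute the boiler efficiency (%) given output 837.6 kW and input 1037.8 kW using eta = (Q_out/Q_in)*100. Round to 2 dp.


eta = (837.6/1037.8)*100 = 80.71 %

80.71 %


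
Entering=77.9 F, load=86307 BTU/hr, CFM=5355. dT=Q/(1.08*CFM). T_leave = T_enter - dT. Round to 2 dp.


dT = 86307/(1.08*5355) = 14.9232
T_leave = 77.9 - 14.9232 = 62.98 F

62.98 F


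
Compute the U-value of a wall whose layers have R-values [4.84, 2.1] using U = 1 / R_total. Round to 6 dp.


R_total = 4.84 + 2.1 = 6.94
U = 1/6.94 = 0.144092

0.144092


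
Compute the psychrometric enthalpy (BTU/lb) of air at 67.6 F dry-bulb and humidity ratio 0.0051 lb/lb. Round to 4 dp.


h = 0.24*67.6 + 0.0051*(1061+0.444*67.6) = 21.7882 BTU/lb

21.7882 BTU/lb


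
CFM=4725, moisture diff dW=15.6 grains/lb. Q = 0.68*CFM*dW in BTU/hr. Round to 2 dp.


Q = 0.68 * 4725 * 15.6 = 50122.80 BTU/hr

50122.80 BTU/hr


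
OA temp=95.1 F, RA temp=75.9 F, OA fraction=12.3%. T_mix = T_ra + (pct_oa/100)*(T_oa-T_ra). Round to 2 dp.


T_mix = 75.9 + (12.3/100)*(95.1-75.9) = 78.26 F

78.26 F


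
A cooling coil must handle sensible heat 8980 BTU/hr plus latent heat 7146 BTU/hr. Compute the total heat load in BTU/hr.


Qt = 8980 + 7146 = 16126 BTU/hr

16126 BTU/hr


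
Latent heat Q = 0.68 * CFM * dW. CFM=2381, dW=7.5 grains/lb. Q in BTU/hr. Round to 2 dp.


Q = 0.68 * 2381 * 7.5 = 12143.10 BTU/hr

12143.10 BTU/hr


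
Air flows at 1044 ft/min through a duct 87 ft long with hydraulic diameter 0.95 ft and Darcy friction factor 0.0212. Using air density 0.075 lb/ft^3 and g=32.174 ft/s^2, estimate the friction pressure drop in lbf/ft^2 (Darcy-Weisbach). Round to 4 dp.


v_fps = 1044/60 = 17.4 ft/s
dp = 0.0212*(87/0.95)*0.075*17.4^2/(2*32.174) = 0.6851 lbf/ft^2

0.6851 lbf/ft^2


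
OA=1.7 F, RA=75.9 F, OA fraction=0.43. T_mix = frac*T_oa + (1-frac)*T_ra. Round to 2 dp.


T_mix = 0.43*1.7 + 0.57*75.9 = 43.99 F

43.99 F


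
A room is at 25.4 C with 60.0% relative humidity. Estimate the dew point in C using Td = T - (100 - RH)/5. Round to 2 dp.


Td = 25.4 - (100-60.0)/5 = 17.40 C

17.40 C


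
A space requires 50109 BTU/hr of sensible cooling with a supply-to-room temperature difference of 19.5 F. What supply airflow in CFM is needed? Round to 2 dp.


CFM = 50109 / (1.08 * 19.5) = 2379.34

2379.34 CFM


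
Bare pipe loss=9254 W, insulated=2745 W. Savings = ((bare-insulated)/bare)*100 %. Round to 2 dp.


Savings = ((9254-2745)/9254)*100 = 70.34 %

70.34 %


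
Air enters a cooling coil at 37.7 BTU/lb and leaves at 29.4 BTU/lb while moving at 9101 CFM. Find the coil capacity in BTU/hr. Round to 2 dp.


Q = 4.5 * 9101 * (37.7 - 29.4) = 339922.35 BTU/hr

339922.35 BTU/hr


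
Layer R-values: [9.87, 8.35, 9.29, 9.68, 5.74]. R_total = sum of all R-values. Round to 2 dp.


R_total = 9.87 + 8.35 + 9.29 + 9.68 + 5.74 = 42.93

42.93


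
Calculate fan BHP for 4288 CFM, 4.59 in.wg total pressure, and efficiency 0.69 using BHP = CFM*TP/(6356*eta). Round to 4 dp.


BHP = 4288 * 4.59 / (6356 * 0.69) = 4.4878 hp

4.4878 hp


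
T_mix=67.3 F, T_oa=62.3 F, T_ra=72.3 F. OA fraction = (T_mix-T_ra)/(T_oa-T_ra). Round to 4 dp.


frac = (67.3 - 72.3) / (62.3 - 72.3) = 0.5000

0.5000


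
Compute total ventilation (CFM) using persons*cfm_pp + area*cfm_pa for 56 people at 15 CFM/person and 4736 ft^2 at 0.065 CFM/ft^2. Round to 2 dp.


Total = 56*15 + 4736*0.065 = 1147.84 CFM

1147.84 CFM


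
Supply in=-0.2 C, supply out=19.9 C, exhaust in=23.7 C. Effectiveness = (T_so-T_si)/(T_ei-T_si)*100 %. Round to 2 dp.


eff = (19.9-(-0.2))/(23.7-(-0.2))*100 = 84.10 %

84.10 %


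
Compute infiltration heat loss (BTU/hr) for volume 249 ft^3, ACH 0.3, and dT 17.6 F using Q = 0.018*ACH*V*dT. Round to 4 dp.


Q = 0.018 * 0.3 * 249 * 17.6 = 23.6650 BTU/hr

23.6650 BTU/hr


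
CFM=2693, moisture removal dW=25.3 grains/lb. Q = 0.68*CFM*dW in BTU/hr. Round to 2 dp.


Q = 0.68 * 2693 * 25.3 = 46330.37 BTU/hr

46330.37 BTU/hr


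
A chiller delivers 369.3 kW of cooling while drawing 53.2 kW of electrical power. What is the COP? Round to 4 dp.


COP = 369.3 / 53.2 = 6.9417

6.9417


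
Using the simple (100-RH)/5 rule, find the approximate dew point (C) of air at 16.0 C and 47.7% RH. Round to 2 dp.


Td = 16.0 - (100-47.7)/5 = 5.54 C

5.54 C


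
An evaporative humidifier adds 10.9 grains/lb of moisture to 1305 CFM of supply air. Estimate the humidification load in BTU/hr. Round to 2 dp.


Q = 0.68 * 1305 * 10.9 = 9672.66 BTU/hr

9672.66 BTU/hr


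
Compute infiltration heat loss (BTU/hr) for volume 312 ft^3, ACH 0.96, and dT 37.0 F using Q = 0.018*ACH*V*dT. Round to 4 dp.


Q = 0.018 * 0.96 * 312 * 37.0 = 199.4803 BTU/hr

199.4803 BTU/hr


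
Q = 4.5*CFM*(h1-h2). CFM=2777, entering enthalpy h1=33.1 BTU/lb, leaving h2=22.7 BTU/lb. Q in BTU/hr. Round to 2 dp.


Q = 4.5 * 2777 * (33.1 - 22.7) = 129963.60 BTU/hr

129963.60 BTU/hr


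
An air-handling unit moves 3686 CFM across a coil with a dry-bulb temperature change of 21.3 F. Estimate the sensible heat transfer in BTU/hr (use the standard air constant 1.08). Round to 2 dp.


Q = 1.08 * 3686 * 21.3 = 84792.74 BTU/hr

84792.74 BTU/hr


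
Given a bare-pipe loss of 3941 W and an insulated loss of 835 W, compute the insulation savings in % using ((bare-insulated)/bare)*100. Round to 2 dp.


Savings = ((3941-835)/3941)*100 = 78.81 %

78.81 %


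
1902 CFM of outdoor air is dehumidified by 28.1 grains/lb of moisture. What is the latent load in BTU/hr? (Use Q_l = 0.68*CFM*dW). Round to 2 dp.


Q = 0.68 * 1902 * 28.1 = 36343.42 BTU/hr

36343.42 BTU/hr


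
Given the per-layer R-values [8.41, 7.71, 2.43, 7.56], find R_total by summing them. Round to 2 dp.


R_total = 8.41 + 7.71 + 2.43 + 7.56 = 26.11

26.11


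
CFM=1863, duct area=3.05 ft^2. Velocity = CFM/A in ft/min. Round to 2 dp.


V = 1863 / 3.05 = 610.82 ft/min

610.82 ft/min


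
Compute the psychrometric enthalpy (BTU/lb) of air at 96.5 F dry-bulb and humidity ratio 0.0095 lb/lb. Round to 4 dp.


h = 0.24*96.5 + 0.0095*(1061+0.444*96.5) = 33.6465 BTU/lb

33.6465 BTU/lb


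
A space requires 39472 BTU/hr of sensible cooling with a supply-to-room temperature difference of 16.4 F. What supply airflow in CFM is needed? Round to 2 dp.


CFM = 39472 / (1.08 * 16.4) = 2228.55

2228.55 CFM


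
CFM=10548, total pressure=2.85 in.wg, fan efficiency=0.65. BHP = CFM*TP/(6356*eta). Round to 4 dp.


BHP = 10548 * 2.85 / (6356 * 0.65) = 7.2764 hp

7.2764 hp


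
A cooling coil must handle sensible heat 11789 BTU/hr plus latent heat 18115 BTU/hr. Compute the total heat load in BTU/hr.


Qt = 11789 + 18115 = 29904 BTU/hr

29904 BTU/hr


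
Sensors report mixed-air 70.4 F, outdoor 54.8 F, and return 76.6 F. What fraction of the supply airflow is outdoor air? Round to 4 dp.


frac = (70.4 - 76.6) / (54.8 - 76.6) = 0.2844

0.2844


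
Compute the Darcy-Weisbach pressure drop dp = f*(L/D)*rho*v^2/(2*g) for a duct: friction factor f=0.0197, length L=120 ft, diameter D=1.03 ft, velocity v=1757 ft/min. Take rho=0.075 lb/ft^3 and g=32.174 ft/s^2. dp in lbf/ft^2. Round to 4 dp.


v_fps = 1757/60 = 29.2833 ft/s
dp = 0.0197*(120/1.03)*0.075*29.2833^2/(2*32.174) = 2.2939 lbf/ft^2

2.2939 lbf/ft^2


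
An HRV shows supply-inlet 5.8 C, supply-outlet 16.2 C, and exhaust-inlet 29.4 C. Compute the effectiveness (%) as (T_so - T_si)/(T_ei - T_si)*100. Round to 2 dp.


eff = (16.2-5.8)/(29.4-5.8)*100 = 44.07 %

44.07 %


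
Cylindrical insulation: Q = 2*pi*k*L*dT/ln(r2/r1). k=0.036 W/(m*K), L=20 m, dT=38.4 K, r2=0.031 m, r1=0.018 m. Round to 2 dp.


Q = 2*pi*0.036*20*38.4/ln(0.031/0.018) = 319.56 W

319.56 W


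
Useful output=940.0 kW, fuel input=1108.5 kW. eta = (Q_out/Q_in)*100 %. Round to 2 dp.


eta = (940.0/1108.5)*100 = 84.80 %

84.80 %


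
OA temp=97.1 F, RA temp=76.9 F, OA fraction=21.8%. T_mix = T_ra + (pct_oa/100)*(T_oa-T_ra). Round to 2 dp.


T_mix = 76.9 + (21.8/100)*(97.1-76.9) = 81.30 F

81.30 F


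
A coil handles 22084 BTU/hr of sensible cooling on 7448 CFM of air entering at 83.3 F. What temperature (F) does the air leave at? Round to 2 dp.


dT = 22084/(1.08*7448) = 2.7455
T_leave = 83.3 - 2.7455 = 80.55 F

80.55 F


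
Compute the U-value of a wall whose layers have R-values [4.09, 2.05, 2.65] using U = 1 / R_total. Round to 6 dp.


R_total = 4.09 + 2.05 + 2.65 = 8.79
U = 1/8.79 = 0.113766

0.113766


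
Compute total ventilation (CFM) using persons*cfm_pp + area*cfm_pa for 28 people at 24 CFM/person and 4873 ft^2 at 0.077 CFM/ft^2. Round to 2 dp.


Total = 28*24 + 4873*0.077 = 1047.22 CFM

1047.22 CFM


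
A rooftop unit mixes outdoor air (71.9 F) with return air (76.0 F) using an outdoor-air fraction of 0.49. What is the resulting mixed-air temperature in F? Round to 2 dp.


T_mix = 0.49*71.9 + 0.51*76.0 = 73.99 F

73.99 F


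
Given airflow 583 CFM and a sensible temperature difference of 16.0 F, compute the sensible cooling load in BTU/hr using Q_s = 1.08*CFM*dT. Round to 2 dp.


Q = 1.08 * 583 * 16.0 = 10074.24 BTU/hr

10074.24 BTU/hr


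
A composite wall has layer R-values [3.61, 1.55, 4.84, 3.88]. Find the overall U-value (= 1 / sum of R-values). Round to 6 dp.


R_total = 3.61 + 1.55 + 4.84 + 3.88 = 13.88
U = 1/13.88 = 0.072046

0.072046


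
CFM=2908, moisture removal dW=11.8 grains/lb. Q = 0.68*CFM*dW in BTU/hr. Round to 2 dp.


Q = 0.68 * 2908 * 11.8 = 23333.79 BTU/hr

23333.79 BTU/hr


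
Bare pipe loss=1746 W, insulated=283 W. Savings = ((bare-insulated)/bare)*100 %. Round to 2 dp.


Savings = ((1746-283)/1746)*100 = 83.79 %

83.79 %


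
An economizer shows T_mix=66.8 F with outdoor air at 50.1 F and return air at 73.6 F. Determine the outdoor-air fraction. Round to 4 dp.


frac = (66.8 - 73.6) / (50.1 - 73.6) = 0.2894

0.2894


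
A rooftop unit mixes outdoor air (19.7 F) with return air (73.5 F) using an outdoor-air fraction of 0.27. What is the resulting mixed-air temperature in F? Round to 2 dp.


T_mix = 0.27*19.7 + 0.73*73.5 = 58.97 F

58.97 F


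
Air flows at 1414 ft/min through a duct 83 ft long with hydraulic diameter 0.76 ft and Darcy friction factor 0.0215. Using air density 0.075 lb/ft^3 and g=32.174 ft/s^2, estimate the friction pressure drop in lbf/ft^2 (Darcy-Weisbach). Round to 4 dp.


v_fps = 1414/60 = 23.5667 ft/s
dp = 0.0215*(83/0.76)*0.075*23.5667^2/(2*32.174) = 1.5199 lbf/ft^2

1.5199 lbf/ft^2


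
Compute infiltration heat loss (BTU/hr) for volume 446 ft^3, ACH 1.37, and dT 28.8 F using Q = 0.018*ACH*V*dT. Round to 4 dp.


Q = 0.018 * 1.37 * 446 * 28.8 = 316.7528 BTU/hr

316.7528 BTU/hr


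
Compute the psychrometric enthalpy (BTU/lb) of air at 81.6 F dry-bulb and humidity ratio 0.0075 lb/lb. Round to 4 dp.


h = 0.24*81.6 + 0.0075*(1061+0.444*81.6) = 27.8132 BTU/lb

27.8132 BTU/lb


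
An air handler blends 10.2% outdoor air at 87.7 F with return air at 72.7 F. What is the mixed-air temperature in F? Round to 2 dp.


T_mix = 72.7 + (10.2/100)*(87.7-72.7) = 74.23 F

74.23 F


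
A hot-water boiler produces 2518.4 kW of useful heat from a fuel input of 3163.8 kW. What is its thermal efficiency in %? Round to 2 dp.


eta = (2518.4/3163.8)*100 = 79.60 %

79.60 %


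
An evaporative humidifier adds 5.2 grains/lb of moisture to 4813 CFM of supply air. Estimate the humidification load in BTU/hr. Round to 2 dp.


Q = 0.68 * 4813 * 5.2 = 17018.77 BTU/hr

17018.77 BTU/hr


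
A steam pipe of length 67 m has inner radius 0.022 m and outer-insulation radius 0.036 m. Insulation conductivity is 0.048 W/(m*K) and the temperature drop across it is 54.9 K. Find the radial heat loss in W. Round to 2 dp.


Q = 2*pi*0.048*67*54.9/ln(0.036/0.022) = 2252.59 W

2252.59 W


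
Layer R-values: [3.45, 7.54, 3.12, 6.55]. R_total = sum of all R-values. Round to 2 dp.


R_total = 3.45 + 7.54 + 3.12 + 6.55 = 20.66

20.66


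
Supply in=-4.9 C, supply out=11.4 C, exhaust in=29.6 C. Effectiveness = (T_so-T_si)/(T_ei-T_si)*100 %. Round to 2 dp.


eff = (11.4-(-4.9))/(29.6-(-4.9))*100 = 47.25 %

47.25 %


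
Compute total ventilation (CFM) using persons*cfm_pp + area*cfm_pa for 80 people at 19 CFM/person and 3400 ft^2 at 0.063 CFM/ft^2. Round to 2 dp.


Total = 80*19 + 3400*0.063 = 1734.20 CFM

1734.20 CFM


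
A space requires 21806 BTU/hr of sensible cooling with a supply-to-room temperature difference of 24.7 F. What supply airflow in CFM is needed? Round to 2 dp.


CFM = 21806 / (1.08 * 24.7) = 817.44

817.44 CFM


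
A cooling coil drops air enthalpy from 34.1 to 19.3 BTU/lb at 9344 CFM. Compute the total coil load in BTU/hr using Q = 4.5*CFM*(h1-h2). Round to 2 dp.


Q = 4.5 * 9344 * (34.1 - 19.3) = 622310.40 BTU/hr

622310.40 BTU/hr


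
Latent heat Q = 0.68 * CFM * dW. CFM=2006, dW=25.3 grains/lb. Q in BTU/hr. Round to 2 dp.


Q = 0.68 * 2006 * 25.3 = 34511.22 BTU/hr

34511.22 BTU/hr


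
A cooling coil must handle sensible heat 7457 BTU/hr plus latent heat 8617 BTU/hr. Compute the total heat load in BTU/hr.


Qt = 7457 + 8617 = 16074 BTU/hr

16074 BTU/hr


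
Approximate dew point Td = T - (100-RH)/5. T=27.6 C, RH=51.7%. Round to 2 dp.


Td = 27.6 - (100-51.7)/5 = 17.94 C

17.94 C


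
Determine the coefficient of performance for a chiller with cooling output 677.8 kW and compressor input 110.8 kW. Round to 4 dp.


COP = 677.8 / 110.8 = 6.1173

6.1173


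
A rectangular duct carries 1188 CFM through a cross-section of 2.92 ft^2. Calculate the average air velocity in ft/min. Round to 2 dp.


V = 1188 / 2.92 = 406.85 ft/min

406.85 ft/min


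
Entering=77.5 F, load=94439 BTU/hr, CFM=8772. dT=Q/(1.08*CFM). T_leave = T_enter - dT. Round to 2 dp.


dT = 94439/(1.08*8772) = 9.9685
T_leave = 77.5 - 9.9685 = 67.53 F

67.53 F


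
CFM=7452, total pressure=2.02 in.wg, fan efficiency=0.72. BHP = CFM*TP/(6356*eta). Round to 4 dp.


BHP = 7452 * 2.02 / (6356 * 0.72) = 3.2893 hp

3.2893 hp


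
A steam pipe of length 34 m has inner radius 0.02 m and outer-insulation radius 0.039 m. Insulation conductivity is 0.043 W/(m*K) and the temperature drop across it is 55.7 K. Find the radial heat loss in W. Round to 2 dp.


Q = 2*pi*0.043*34*55.7/ln(0.039/0.02) = 766.16 W

766.16 W


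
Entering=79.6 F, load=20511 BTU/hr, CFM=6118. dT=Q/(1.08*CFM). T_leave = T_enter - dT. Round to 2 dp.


dT = 20511/(1.08*6118) = 3.1042
T_leave = 79.6 - 3.1042 = 76.50 F

76.50 F


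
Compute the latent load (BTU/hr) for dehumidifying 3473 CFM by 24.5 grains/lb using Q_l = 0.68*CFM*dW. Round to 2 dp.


Q = 0.68 * 3473 * 24.5 = 57860.18 BTU/hr

57860.18 BTU/hr


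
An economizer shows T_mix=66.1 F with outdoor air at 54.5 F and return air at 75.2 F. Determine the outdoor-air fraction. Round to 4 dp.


frac = (66.1 - 75.2) / (54.5 - 75.2) = 0.4396

0.4396


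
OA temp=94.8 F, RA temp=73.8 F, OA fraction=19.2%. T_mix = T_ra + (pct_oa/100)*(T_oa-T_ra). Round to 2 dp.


T_mix = 73.8 + (19.2/100)*(94.8-73.8) = 77.83 F

77.83 F


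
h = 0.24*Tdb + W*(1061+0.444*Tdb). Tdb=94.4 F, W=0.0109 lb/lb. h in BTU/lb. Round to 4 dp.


h = 0.24*94.4 + 0.0109*(1061+0.444*94.4) = 34.6778 BTU/lb

34.6778 BTU/lb


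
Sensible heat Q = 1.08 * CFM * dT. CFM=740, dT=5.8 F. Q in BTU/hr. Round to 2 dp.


Q = 1.08 * 740 * 5.8 = 4635.36 BTU/hr

4635.36 BTU/hr


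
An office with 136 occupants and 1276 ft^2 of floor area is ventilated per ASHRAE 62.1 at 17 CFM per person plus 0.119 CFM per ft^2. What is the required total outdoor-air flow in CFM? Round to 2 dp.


Total = 136*17 + 1276*0.119 = 2463.84 CFM

2463.84 CFM


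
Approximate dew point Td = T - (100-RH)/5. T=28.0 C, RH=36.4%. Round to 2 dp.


Td = 28.0 - (100-36.4)/5 = 15.28 C

15.28 C


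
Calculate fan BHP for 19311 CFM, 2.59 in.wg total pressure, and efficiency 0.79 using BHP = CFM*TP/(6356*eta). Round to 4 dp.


BHP = 19311 * 2.59 / (6356 * 0.79) = 9.9608 hp

9.9608 hp


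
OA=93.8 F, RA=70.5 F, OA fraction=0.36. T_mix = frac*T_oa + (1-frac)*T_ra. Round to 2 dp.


T_mix = 0.36*93.8 + 0.64*70.5 = 78.89 F

78.89 F


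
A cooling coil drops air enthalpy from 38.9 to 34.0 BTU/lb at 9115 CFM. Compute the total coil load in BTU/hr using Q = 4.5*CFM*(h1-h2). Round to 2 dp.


Q = 4.5 * 9115 * (38.9 - 34.0) = 200985.75 BTU/hr

200985.75 BTU/hr


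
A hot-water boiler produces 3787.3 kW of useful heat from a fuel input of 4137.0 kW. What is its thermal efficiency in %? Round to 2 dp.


eta = (3787.3/4137.0)*100 = 91.55 %

91.55 %


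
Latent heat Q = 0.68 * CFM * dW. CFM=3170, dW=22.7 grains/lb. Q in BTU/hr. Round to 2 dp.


Q = 0.68 * 3170 * 22.7 = 48932.12 BTU/hr

48932.12 BTU/hr


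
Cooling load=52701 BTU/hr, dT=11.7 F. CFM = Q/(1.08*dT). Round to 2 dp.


CFM = 52701 / (1.08 * 11.7) = 4170.70

4170.70 CFM


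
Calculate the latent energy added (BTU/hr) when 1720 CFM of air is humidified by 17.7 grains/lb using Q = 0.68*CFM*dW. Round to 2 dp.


Q = 0.68 * 1720 * 17.7 = 20701.92 BTU/hr

20701.92 BTU/hr


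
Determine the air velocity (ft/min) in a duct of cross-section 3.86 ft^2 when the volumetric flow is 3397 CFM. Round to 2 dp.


V = 3397 / 3.86 = 880.05 ft/min

880.05 ft/min


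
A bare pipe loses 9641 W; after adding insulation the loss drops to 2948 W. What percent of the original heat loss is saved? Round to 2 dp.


Savings = ((9641-2948)/9641)*100 = 69.42 %

69.42 %


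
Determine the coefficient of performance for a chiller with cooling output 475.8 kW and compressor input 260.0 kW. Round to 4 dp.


COP = 475.8 / 260.0 = 1.8300

1.8300


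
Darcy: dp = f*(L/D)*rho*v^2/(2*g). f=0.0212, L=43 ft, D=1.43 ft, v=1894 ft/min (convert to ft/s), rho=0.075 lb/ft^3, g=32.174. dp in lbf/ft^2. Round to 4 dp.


v_fps = 1894/60 = 31.5667 ft/s
dp = 0.0212*(43/1.43)*0.075*31.5667^2/(2*32.174) = 0.7404 lbf/ft^2

0.7404 lbf/ft^2


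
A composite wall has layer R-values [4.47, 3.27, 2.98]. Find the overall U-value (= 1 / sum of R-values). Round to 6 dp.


R_total = 4.47 + 3.27 + 2.98 = 10.72
U = 1/10.72 = 0.093284

0.093284


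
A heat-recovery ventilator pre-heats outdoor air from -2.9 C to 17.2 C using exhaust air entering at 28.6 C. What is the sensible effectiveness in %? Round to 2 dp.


eff = (17.2-(-2.9))/(28.6-(-2.9))*100 = 63.81 %

63.81 %


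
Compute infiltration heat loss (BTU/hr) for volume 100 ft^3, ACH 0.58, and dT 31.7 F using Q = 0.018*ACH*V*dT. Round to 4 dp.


Q = 0.018 * 0.58 * 100 * 31.7 = 33.0948 BTU/hr

33.0948 BTU/hr


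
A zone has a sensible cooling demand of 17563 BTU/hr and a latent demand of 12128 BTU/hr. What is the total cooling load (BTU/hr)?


Qt = 17563 + 12128 = 29691 BTU/hr

29691 BTU/hr


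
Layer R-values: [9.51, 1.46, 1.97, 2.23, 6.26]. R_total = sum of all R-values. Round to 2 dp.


R_total = 9.51 + 1.46 + 1.97 + 2.23 + 6.26 = 21.43

21.43


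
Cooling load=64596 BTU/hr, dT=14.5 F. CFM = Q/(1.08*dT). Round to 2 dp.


CFM = 64596 / (1.08 * 14.5) = 4124.90

4124.90 CFM


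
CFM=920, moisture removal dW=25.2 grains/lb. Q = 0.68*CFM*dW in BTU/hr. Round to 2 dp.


Q = 0.68 * 920 * 25.2 = 15765.12 BTU/hr

15765.12 BTU/hr


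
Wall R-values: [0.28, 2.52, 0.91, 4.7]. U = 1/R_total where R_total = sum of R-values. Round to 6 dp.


R_total = 0.28 + 2.52 + 0.91 + 4.7 = 8.41
U = 1/8.41 = 0.118906

0.118906


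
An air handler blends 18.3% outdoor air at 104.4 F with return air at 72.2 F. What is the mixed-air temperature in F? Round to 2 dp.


T_mix = 72.2 + (18.3/100)*(104.4-72.2) = 78.09 F

78.09 F


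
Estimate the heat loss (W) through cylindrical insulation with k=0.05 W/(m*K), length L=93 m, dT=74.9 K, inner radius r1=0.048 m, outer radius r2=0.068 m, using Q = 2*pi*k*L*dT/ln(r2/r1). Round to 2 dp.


Q = 2*pi*0.05*93*74.9/ln(0.068/0.048) = 6282.79 W

6282.79 W


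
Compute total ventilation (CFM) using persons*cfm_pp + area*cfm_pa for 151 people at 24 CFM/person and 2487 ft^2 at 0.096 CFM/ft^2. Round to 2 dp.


Total = 151*24 + 2487*0.096 = 3862.75 CFM

3862.75 CFM


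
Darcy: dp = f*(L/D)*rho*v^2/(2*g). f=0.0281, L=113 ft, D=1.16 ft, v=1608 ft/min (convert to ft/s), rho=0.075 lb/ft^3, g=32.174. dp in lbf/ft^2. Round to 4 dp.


v_fps = 1608/60 = 26.8 ft/s
dp = 0.0281*(113/1.16)*0.075*26.8^2/(2*32.174) = 2.2915 lbf/ft^2

2.2915 lbf/ft^2


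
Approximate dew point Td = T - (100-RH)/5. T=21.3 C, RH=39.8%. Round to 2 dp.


Td = 21.3 - (100-39.8)/5 = 9.26 C

9.26 C


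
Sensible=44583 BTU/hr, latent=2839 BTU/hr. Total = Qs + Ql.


Qt = 44583 + 2839 = 47422 BTU/hr

47422 BTU/hr


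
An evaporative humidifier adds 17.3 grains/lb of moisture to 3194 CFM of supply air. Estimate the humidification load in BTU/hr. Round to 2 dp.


Q = 0.68 * 3194 * 17.3 = 37574.22 BTU/hr

37574.22 BTU/hr


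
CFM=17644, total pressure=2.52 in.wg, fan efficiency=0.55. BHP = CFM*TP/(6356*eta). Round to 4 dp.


BHP = 17644 * 2.52 / (6356 * 0.55) = 12.7189 hp

12.7189 hp


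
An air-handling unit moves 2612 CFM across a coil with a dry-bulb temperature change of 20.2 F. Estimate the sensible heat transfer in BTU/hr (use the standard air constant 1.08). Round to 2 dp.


Q = 1.08 * 2612 * 20.2 = 56983.39 BTU/hr

56983.39 BTU/hr


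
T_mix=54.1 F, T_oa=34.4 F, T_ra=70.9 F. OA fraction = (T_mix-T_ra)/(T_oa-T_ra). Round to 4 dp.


frac = (54.1 - 70.9) / (34.4 - 70.9) = 0.4603

0.4603


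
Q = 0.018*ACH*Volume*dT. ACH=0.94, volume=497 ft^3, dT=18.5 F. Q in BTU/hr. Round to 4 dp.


Q = 0.018 * 0.94 * 497 * 18.5 = 155.5709 BTU/hr

155.5709 BTU/hr


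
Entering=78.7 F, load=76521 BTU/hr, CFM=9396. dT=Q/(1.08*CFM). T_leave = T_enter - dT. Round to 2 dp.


dT = 76521/(1.08*9396) = 7.5407
T_leave = 78.7 - 7.5407 = 71.16 F

71.16 F


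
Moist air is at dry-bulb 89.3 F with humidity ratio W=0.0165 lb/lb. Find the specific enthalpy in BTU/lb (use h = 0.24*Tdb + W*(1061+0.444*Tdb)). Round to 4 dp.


h = 0.24*89.3 + 0.0165*(1061+0.444*89.3) = 39.5927 BTU/lb

39.5927 BTU/lb


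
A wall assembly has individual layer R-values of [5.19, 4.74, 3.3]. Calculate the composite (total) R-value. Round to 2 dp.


R_total = 5.19 + 4.74 + 3.3 = 13.23

13.23


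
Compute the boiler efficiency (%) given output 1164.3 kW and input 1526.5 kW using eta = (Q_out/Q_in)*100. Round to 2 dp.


eta = (1164.3/1526.5)*100 = 76.27 %

76.27 %


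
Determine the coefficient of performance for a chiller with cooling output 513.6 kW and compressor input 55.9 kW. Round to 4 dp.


COP = 513.6 / 55.9 = 9.1878

9.1878


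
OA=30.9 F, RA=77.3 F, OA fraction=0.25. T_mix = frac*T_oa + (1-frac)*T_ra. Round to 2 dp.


T_mix = 0.25*30.9 + 0.75*77.3 = 65.70 F

65.70 F


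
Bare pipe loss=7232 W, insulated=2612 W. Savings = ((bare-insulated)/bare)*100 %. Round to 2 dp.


Savings = ((7232-2612)/7232)*100 = 63.88 %

63.88 %


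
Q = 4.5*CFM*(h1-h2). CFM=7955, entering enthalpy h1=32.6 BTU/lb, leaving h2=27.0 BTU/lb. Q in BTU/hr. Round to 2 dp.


Q = 4.5 * 7955 * (32.6 - 27.0) = 200466.00 BTU/hr

200466.00 BTU/hr


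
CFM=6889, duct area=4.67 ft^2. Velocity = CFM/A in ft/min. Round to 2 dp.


V = 6889 / 4.67 = 1475.16 ft/min

1475.16 ft/min


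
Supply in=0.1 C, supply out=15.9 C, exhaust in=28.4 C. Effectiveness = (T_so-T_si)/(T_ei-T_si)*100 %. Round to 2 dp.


eff = (15.9-0.1)/(28.4-0.1)*100 = 55.83 %

55.83 %


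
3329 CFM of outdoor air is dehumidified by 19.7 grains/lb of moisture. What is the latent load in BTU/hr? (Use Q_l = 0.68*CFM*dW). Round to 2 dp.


Q = 0.68 * 3329 * 19.7 = 44595.28 BTU/hr

44595.28 BTU/hr


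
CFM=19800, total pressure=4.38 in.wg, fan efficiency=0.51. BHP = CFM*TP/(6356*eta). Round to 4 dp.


BHP = 19800 * 4.38 / (6356 * 0.51) = 26.7538 hp

26.7538 hp


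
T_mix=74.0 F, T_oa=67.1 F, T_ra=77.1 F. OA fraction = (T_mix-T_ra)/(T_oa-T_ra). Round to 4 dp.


frac = (74.0 - 77.1) / (67.1 - 77.1) = 0.3100

0.3100


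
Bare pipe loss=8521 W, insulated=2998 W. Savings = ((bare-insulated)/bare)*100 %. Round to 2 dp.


Savings = ((8521-2998)/8521)*100 = 64.82 %

64.82 %


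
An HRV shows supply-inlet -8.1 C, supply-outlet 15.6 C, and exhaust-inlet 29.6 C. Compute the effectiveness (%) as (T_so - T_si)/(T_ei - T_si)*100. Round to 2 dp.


eff = (15.6-(-8.1))/(29.6-(-8.1))*100 = 62.86 %

62.86 %


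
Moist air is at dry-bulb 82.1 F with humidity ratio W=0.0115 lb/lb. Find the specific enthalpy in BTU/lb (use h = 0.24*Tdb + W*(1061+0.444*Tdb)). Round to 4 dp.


h = 0.24*82.1 + 0.0115*(1061+0.444*82.1) = 32.3247 BTU/lb

32.3247 BTU/lb


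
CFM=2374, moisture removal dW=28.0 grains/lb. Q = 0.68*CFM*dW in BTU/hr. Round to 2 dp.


Q = 0.68 * 2374 * 28.0 = 45200.96 BTU/hr

45200.96 BTU/hr


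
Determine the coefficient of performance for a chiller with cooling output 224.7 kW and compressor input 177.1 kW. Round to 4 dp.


COP = 224.7 / 177.1 = 1.2688

1.2688


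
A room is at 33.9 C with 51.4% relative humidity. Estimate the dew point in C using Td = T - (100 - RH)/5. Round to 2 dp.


Td = 33.9 - (100-51.4)/5 = 24.18 C

24.18 C


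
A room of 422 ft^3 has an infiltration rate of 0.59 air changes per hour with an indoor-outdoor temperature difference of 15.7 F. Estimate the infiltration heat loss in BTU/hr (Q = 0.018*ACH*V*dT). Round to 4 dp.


Q = 0.018 * 0.59 * 422 * 15.7 = 70.3617 BTU/hr

70.3617 BTU/hr


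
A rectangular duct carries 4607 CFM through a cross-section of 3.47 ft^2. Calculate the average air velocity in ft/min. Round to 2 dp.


V = 4607 / 3.47 = 1327.67 ft/min

1327.67 ft/min


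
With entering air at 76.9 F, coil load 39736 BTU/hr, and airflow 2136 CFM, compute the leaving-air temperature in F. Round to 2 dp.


dT = 39736/(1.08*2136) = 17.2250
T_leave = 76.9 - 17.2250 = 59.68 F

59.68 F


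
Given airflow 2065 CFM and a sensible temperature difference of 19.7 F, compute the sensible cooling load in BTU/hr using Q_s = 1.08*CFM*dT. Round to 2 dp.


Q = 1.08 * 2065 * 19.7 = 43934.94 BTU/hr

43934.94 BTU/hr


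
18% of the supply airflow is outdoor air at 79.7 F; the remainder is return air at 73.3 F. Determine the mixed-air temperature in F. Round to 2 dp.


T_mix = 0.18*79.7 + 0.82*73.3 = 74.45 F

74.45 F


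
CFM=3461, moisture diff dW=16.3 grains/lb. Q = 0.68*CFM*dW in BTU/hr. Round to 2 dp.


Q = 0.68 * 3461 * 16.3 = 38361.72 BTU/hr

38361.72 BTU/hr


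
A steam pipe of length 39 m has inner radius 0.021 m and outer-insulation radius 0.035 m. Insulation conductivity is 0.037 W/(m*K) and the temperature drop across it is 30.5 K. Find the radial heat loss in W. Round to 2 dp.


Q = 2*pi*0.037*39*30.5/ln(0.035/0.021) = 541.34 W

541.34 W


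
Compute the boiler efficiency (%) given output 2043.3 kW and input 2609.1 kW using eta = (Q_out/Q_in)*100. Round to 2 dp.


eta = (2043.3/2609.1)*100 = 78.31 %

78.31 %


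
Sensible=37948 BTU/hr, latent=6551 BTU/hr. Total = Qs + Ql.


Qt = 37948 + 6551 = 44499 BTU/hr

44499 BTU/hr


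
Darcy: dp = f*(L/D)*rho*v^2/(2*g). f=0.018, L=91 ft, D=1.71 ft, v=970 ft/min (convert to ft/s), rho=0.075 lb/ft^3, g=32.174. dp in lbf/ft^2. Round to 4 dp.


v_fps = 970/60 = 16.1667 ft/s
dp = 0.018*(91/1.71)*0.075*16.1667^2/(2*32.174) = 0.2918 lbf/ft^2

0.2918 lbf/ft^2


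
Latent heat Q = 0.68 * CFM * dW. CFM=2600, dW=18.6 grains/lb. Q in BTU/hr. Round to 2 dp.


Q = 0.68 * 2600 * 18.6 = 32884.80 BTU/hr

32884.80 BTU/hr


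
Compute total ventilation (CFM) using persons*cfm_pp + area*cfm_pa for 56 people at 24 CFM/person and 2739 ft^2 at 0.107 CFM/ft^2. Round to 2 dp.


Total = 56*24 + 2739*0.107 = 1637.07 CFM

1637.07 CFM


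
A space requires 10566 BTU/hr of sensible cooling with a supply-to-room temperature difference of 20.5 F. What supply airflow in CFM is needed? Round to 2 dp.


CFM = 10566 / (1.08 * 20.5) = 477.24

477.24 CFM


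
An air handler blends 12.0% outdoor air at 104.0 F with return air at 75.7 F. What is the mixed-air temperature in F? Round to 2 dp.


T_mix = 75.7 + (12.0/100)*(104.0-75.7) = 79.10 F

79.10 F


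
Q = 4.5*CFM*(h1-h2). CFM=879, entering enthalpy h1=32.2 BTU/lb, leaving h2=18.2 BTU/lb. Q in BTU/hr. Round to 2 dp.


Q = 4.5 * 879 * (32.2 - 18.2) = 55377.00 BTU/hr

55377.00 BTU/hr


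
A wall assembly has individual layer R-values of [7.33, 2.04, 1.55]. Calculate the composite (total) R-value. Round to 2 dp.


R_total = 7.33 + 2.04 + 1.55 = 10.92

10.92


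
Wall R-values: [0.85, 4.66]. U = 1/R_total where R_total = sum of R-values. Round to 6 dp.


R_total = 0.85 + 4.66 = 5.51
U = 1/5.51 = 0.181488

0.181488


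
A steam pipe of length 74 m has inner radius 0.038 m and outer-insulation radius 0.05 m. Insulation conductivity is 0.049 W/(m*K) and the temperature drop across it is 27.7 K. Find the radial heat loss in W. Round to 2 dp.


Q = 2*pi*0.049*74*27.7/ln(0.05/0.038) = 2299.56 W

2299.56 W


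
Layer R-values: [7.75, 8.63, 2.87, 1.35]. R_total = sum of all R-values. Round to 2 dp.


R_total = 7.75 + 8.63 + 2.87 + 1.35 = 20.60

20.60


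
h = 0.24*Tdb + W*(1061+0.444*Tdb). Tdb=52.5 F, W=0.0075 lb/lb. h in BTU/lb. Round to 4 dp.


h = 0.24*52.5 + 0.0075*(1061+0.444*52.5) = 20.7323 BTU/lb

20.7323 BTU/lb


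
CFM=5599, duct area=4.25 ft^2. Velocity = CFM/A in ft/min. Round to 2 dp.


V = 5599 / 4.25 = 1317.41 ft/min

1317.41 ft/min


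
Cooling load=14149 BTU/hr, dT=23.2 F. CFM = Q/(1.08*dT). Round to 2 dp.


CFM = 14149 / (1.08 * 23.2) = 564.70

564.70 CFM


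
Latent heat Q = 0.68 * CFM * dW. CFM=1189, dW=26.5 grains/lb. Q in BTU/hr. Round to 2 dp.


Q = 0.68 * 1189 * 26.5 = 21425.78 BTU/hr

21425.78 BTU/hr


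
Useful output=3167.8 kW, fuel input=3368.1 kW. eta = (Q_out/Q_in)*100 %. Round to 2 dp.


eta = (3167.8/3368.1)*100 = 94.05 %

94.05 %


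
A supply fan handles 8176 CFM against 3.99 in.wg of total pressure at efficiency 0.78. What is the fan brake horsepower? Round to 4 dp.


BHP = 8176 * 3.99 / (6356 * 0.78) = 6.5801 hp

6.5801 hp


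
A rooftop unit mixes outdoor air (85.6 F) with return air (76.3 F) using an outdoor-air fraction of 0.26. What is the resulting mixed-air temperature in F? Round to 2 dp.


T_mix = 0.26*85.6 + 0.74*76.3 = 78.72 F

78.72 F


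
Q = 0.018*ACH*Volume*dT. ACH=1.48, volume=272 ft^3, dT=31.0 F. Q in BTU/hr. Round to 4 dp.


Q = 0.018 * 1.48 * 272 * 31.0 = 224.6285 BTU/hr

224.6285 BTU/hr


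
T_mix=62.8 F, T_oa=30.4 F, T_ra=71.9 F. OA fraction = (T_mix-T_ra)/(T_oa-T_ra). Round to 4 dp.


frac = (62.8 - 71.9) / (30.4 - 71.9) = 0.2193

0.2193


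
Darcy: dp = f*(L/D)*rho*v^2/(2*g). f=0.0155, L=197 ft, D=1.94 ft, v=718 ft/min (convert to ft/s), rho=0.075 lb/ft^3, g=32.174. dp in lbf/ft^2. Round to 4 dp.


v_fps = 718/60 = 11.9667 ft/s
dp = 0.0155*(197/1.94)*0.075*11.9667^2/(2*32.174) = 0.2627 lbf/ft^2

0.2627 lbf/ft^2


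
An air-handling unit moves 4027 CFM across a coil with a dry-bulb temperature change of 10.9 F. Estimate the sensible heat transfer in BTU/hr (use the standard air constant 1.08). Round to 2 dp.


Q = 1.08 * 4027 * 10.9 = 47405.84 BTU/hr

47405.84 BTU/hr


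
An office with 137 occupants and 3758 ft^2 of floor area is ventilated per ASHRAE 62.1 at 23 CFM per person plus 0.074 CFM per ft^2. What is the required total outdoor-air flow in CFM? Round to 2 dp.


Total = 137*23 + 3758*0.074 = 3429.09 CFM

3429.09 CFM


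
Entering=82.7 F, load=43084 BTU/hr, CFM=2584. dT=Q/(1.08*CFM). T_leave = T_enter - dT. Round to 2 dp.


dT = 43084/(1.08*2584) = 15.4383
T_leave = 82.7 - 15.4383 = 67.26 F

67.26 F


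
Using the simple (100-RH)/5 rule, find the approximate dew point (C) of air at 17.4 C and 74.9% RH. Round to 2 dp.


Td = 17.4 - (100-74.9)/5 = 12.38 C

12.38 C


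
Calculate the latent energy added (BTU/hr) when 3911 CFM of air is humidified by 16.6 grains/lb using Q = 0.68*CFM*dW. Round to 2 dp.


Q = 0.68 * 3911 * 16.6 = 44147.37 BTU/hr

44147.37 BTU/hr


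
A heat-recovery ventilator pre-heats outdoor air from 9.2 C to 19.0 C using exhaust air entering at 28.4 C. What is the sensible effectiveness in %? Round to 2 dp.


eff = (19.0-9.2)/(28.4-9.2)*100 = 51.04 %

51.04 %


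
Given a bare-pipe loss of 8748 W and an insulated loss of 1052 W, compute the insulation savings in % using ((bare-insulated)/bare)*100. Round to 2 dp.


Savings = ((8748-1052)/8748)*100 = 87.97 %

87.97 %


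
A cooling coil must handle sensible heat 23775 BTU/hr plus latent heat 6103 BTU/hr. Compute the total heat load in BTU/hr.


Qt = 23775 + 6103 = 29878 BTU/hr

29878 BTU/hr


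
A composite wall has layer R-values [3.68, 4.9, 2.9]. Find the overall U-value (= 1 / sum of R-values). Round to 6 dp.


R_total = 3.68 + 4.9 + 2.9 = 11.48
U = 1/11.48 = 0.087108

0.087108


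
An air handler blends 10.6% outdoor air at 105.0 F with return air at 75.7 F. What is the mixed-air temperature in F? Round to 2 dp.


T_mix = 75.7 + (10.6/100)*(105.0-75.7) = 78.81 F

78.81 F


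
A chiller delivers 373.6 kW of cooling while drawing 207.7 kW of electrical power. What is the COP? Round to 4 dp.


COP = 373.6 / 207.7 = 1.7987

1.7987


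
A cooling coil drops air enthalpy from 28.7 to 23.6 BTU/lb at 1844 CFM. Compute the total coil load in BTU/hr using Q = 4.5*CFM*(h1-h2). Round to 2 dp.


Q = 4.5 * 1844 * (28.7 - 23.6) = 42319.80 BTU/hr

42319.80 BTU/hr


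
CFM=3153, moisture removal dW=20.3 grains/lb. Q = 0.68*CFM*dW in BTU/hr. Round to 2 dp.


Q = 0.68 * 3153 * 20.3 = 43524.01 BTU/hr

43524.01 BTU/hr


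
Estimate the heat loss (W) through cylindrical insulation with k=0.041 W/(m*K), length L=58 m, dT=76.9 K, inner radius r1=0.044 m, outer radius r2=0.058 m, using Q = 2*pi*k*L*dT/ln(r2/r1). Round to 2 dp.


Q = 2*pi*0.041*58*76.9/ln(0.058/0.044) = 4159.21 W

4159.21 W


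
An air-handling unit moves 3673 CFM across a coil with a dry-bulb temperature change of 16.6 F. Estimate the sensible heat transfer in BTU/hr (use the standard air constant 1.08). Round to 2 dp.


Q = 1.08 * 3673 * 16.6 = 65849.54 BTU/hr

65849.54 BTU/hr


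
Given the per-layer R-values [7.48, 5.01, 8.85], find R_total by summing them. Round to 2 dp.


R_total = 7.48 + 5.01 + 8.85 = 21.34

21.34


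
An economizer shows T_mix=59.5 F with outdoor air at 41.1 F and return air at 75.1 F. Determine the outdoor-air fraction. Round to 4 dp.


frac = (59.5 - 75.1) / (41.1 - 75.1) = 0.4588

0.4588


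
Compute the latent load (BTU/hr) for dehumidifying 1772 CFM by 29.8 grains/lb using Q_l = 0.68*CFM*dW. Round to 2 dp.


Q = 0.68 * 1772 * 29.8 = 35907.81 BTU/hr

35907.81 BTU/hr


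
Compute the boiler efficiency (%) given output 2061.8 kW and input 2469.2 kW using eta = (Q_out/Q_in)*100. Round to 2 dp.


eta = (2061.8/2469.2)*100 = 83.50 %

83.50 %


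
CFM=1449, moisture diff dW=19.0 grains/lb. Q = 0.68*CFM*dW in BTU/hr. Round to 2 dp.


Q = 0.68 * 1449 * 19.0 = 18721.08 BTU/hr

18721.08 BTU/hr


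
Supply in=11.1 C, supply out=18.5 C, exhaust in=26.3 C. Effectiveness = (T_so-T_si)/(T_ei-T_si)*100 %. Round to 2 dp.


eff = (18.5-11.1)/(26.3-11.1)*100 = 48.68 %

48.68 %


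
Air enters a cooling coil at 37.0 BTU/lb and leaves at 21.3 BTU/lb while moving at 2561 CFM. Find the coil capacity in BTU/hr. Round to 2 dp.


Q = 4.5 * 2561 * (37.0 - 21.3) = 180934.65 BTU/hr

180934.65 BTU/hr


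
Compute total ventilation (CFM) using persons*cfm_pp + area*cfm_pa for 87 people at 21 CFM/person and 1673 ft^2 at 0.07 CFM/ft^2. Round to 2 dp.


Total = 87*21 + 1673*0.07 = 1944.11 CFM

1944.11 CFM


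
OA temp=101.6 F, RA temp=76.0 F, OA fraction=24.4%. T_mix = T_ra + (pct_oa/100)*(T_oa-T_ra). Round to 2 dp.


T_mix = 76.0 + (24.4/100)*(101.6-76.0) = 82.25 F

82.25 F


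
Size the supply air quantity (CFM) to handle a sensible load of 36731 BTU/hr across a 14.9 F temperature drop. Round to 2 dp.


CFM = 36731 / (1.08 * 14.9) = 2282.56

2282.56 CFM


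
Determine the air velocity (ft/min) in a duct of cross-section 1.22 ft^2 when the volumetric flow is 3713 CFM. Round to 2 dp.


V = 3713 / 1.22 = 3043.44 ft/min

3043.44 ft/min


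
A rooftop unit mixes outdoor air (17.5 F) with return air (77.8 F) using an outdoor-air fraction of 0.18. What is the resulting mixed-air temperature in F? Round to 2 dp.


T_mix = 0.18*17.5 + 0.82*77.8 = 66.95 F

66.95 F


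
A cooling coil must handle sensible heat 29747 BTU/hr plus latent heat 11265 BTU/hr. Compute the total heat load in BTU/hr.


Qt = 29747 + 11265 = 41012 BTU/hr

41012 BTU/hr


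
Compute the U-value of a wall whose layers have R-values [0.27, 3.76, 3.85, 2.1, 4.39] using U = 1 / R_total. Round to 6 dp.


R_total = 0.27 + 3.76 + 3.85 + 2.1 + 4.39 = 14.37
U = 1/14.37 = 0.069589

0.069589


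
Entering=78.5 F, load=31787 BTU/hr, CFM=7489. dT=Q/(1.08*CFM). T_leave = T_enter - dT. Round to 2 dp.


dT = 31787/(1.08*7489) = 3.9301
T_leave = 78.5 - 3.9301 = 74.57 F

74.57 F
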